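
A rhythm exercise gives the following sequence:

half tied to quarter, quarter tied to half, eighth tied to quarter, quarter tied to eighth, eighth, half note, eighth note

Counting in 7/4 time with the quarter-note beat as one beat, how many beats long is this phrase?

12

One quarter-note beat = 2 eighth notes.
Express everything in eighth notes: half tied to quarter (half + quarter) = 6; quarter tied to half (quarter + half) = 6; eighth tied to quarter (eighth + quarter) = 3; quarter tied to eighth (quarter + eighth) = 3; eighth = 1; half note = 4; eighth note = 1.
Adding: 6 + 6 + 3 + 3 + 1 + 4 + 1 = 24.
24 ÷ 2 = 12 beats.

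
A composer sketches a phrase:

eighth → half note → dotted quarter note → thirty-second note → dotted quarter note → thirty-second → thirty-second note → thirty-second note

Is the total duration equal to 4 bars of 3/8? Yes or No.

Yes

One bar of 3/8 = 12 thirty-second notes, so 4 bars = 48.
Each duration in thirty-second notes: eighth = 4; half note = 16; dotted quarter note = 12; thirty-second note = 1; dotted quarter note = 12; thirty-second = 1; thirty-second note = 1; thirty-second note = 1.
Altogether 4 + 16 + 12 + 1 + 12 + 1 + 1 + 1 = 48.
48 equals 48, so the answer is Yes.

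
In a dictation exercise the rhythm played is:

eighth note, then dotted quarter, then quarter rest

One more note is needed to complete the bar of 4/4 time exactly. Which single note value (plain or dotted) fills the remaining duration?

The bar of 4/4 = 8 eighth notes.
Express everything in eighth notes: eighth note = 1; dotted quarter = 3; quarter rest = 2.
Altogether 1 + 3 + 2 = 6.
Remaining: 8 − 6 = 2 eighth notes, which is a quarter note.

quarter note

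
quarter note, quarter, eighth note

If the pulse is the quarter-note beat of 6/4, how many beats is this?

One quarter-note beat = 2 eighth notes.
Convert each value to eighth notes: quarter note = 2; quarter = 2; eighth note = 1.
Adding: 2 + 2 + 1 = 5.
5 ÷ 2 = 2.5 beats.

2.5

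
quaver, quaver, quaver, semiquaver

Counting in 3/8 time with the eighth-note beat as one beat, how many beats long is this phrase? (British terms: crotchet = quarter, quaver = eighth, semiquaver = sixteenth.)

One eighth-note beat = 2 sixteenth notes.
Express everything in sixteenth notes: quaver = 2; quaver = 2; quaver = 2; semiquaver = 1.
Sum: 2 + 2 + 2 + 1 = 7.
7 ÷ 2 = 3.5 beats.

3.5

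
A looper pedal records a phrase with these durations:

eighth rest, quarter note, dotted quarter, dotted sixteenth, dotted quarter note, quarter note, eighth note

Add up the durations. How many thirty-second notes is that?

51

In thirty-second notes: eighth rest = 4; quarter note = 8; dotted quarter = 12; dotted sixteenth = 3; dotted quarter note = 12; quarter note = 8; eighth note = 4.
Total: 4 + 8 + 12 + 3 + 12 + 8 + 4 = 51 thirty-second notes.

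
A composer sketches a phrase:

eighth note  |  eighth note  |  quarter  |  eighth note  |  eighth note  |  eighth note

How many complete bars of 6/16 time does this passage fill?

One bar of 6/16 = 3 eighth notes.
In eighth notes: eighth note = 1; eighth note = 1; quarter = 2; eighth note = 1; eighth note = 1; eighth note = 1.
Sum: 1 + 1 + 2 + 1 + 1 + 1 = 7.
7 ÷ 3 = 2 complete bars with 1 left over.

2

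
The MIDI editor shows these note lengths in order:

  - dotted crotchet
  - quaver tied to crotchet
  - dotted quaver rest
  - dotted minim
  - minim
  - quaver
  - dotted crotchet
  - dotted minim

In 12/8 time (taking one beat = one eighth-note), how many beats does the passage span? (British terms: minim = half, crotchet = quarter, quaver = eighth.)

One eighth-note beat = 2 sixteenth notes.
Express everything in sixteenth notes: dotted crotchet = 6; quaver tied to crotchet (quaver + crotchet) = 6; dotted quaver rest = 3; dotted minim = 12; minim = 8; quaver = 2; dotted crotchet = 6; dotted minim = 12.
Adding: 6 + 6 + 3 + 12 + 8 + 2 + 6 + 12 = 55.
55 ÷ 2 = 27.5 beats.

27.5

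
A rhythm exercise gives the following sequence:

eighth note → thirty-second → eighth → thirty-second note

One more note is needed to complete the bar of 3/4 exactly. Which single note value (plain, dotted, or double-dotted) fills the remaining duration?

The bar of 3/4 = 24 thirty-second notes.
Working in thirty-second notes: eighth note = 4; thirty-second = 1; eighth = 4; thirty-second note = 1.
Altogether 4 + 1 + 4 + 1 = 10.
Remaining: 24 − 10 = 14 thirty-second notes, which is a double-dotted quarter note.

double-dotted quarter note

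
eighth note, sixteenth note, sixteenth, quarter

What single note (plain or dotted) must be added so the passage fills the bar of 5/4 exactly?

The bar of 5/4 = 20 sixteenth notes.
Working in sixteenth notes: eighth note = 2; sixteenth note = 1; sixteenth = 1; quarter = 4.
Adding: 2 + 1 + 1 + 4 = 8.
Remaining: 20 − 8 = 12 sixteenth notes, which is a dotted half note.

dotted half note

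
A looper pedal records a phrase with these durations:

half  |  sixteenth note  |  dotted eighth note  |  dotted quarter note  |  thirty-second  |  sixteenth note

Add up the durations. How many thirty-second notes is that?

39

In thirty-second notes: half = 16; sixteenth note = 2; dotted eighth note = 6; dotted quarter note = 12; thirty-second = 1; sixteenth note = 2.
Adding: 16 + 2 + 6 + 12 + 1 + 2 = 39 thirty-second notes.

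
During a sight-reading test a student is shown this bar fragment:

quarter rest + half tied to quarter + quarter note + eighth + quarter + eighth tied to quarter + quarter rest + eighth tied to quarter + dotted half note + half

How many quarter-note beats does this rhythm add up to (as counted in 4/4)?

15.5

One quarter-note beat = 2 eighth notes.
Express everything in eighth notes: quarter rest = 2; half tied to quarter (half + quarter) = 6; quarter note = 2; eighth = 1; quarter = 2; eighth tied to quarter (eighth + quarter) = 3; quarter rest = 2; eighth tied to quarter (eighth + quarter) = 3; dotted half note = 6; half = 4.
Sum: 2 + 6 + 2 + 1 + 2 + 3 + 2 + 3 + 6 + 4 = 31.
31 ÷ 2 = 15.5 beats.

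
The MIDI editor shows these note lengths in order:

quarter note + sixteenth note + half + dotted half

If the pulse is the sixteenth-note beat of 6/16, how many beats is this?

One sixteenth-note beat = 2 thirty-second notes.
In thirty-second notes: quarter note = 8; sixteenth note = 2; half = 16; dotted half = 24.
Sum: 8 + 2 + 16 + 24 = 50.
50 ÷ 2 = 25 beats.

25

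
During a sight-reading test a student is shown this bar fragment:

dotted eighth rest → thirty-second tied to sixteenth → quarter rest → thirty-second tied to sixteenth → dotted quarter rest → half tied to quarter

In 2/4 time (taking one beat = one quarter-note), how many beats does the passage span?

One quarter-note beat = 8 thirty-second notes.
Express everything in thirty-second notes: dotted eighth rest = 6; thirty-second tied to sixteenth (thirty-second + sixteenth) = 3; quarter rest = 8; thirty-second tied to sixteenth (thirty-second + sixteenth) = 3; dotted quarter rest = 12; half tied to quarter (half + quarter) = 24.
Total: 6 + 3 + 8 + 3 + 12 + 24 = 56.
56 ÷ 8 = 7 beats.

7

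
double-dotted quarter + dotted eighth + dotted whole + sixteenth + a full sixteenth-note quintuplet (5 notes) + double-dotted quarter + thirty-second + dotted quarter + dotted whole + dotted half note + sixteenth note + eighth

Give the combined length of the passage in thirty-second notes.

183

In thirty-second notes: double-dotted quarter = 14; dotted eighth = 6; dotted whole = 48; sixteenth = 2; a full sixteenth-note quintuplet (5 notes) (five quintuplet sixteenths span one quarter) = 8; double-dotted quarter = 14; thirty-second = 1; dotted quarter = 12; dotted whole = 48; dotted half note = 24; sixteenth note = 2; eighth = 4.
Total: 14 + 6 + 48 + 2 + 8 + 14 + 1 + 12 + 48 + 24 + 2 + 4 = 183 thirty-second notes.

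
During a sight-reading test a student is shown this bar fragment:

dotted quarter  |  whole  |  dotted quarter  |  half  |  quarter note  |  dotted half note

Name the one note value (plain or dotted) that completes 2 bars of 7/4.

2 bars of 7/4 = 28 eighth notes.
Convert each value to eighth notes: dotted quarter = 3; whole = 8; dotted quarter = 3; half = 4; quarter note = 2; dotted half note = 6.
Adding: 3 + 8 + 3 + 4 + 2 + 6 = 26.
Remaining: 28 − 26 = 2 eighth notes, which is a quarter note.

quarter note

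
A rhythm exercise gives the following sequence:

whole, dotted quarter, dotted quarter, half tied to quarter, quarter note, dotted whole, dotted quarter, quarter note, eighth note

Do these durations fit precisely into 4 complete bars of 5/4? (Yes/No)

Yes

One bar of 5/4 = 10 eighth notes, so 4 bars = 40.
Express everything in eighth notes: whole = 8; dotted quarter = 3; dotted quarter = 3; half tied to quarter (half + quarter) = 6; quarter note = 2; dotted whole = 12; dotted quarter = 3; quarter note = 2; eighth note = 1.
Sum: 8 + 3 + 3 + 6 + 2 + 12 + 3 + 2 + 1 = 40.
40 equals 40, so the answer is Yes.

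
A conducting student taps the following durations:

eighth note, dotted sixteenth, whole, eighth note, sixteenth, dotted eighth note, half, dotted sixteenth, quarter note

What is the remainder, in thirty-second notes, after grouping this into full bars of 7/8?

One bar of 7/8 = 28 thirty-second notes.
Working in thirty-second notes: eighth note = 4; dotted sixteenth = 3; whole = 32; eighth note = 4; sixteenth = 2; dotted eighth note = 6; half = 16; dotted sixteenth = 3; quarter note = 8.
Altogether 4 + 3 + 32 + 4 + 2 + 6 + 16 + 3 + 8 = 78.
78 ÷ 28 = 2 complete bars with 22 thirty-second notes remaining.

22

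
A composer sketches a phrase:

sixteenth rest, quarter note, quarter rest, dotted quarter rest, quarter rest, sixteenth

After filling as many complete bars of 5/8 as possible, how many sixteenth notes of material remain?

0

One bar of 5/8 = 10 sixteenth notes.
Express everything in sixteenth notes: sixteenth rest = 1; quarter note = 4; quarter rest = 4; dotted quarter rest = 6; quarter rest = 4; sixteenth = 1.
Adding: 1 + 4 + 4 + 6 + 4 + 1 = 20.
20 ÷ 10 = 2 complete bars with 0 sixteenth notes remaining.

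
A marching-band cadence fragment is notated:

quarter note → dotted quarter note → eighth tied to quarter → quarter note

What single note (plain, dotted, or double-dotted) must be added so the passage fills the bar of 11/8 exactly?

The bar of 11/8 = 11 eighth notes.
In eighth notes: quarter note = 2; dotted quarter note = 3; eighth tied to quarter (eighth + quarter) = 3; quarter note = 2.
Sum: 2 + 3 + 3 + 2 = 10.
Remaining: 11 − 10 = 1 eighth note, which is a eighth note.

eighth note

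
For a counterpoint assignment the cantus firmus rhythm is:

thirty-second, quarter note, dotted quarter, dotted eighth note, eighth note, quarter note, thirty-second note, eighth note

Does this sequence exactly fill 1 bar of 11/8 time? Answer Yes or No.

One bar of 11/8 = 44 thirty-second notes.
Convert each value to thirty-second notes: thirty-second = 1; quarter note = 8; dotted quarter = 12; dotted eighth note = 6; eighth note = 4; quarter note = 8; thirty-second note = 1; eighth note = 4.
Sum: 1 + 8 + 12 + 6 + 4 + 8 + 1 + 4 = 44.
44 equals 44, so the answer is Yes.

Yes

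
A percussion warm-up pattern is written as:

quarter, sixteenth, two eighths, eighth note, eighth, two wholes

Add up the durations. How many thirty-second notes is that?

90

In thirty-second notes: quarter = 8; sixteenth = 2; eighth = 4; eighth = 4; eighth note = 4; eighth = 4; whole = 32; whole = 32.
Total: 8 + 2 + 4 + 4 + 4 + 4 + 32 + 32 = 90 thirty-second notes.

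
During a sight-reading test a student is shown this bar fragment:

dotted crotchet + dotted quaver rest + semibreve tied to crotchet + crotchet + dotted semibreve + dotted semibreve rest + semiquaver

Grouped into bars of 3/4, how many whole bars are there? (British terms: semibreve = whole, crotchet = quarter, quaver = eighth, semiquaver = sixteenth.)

One bar of 3/4 = 12 sixteenth notes.
Each duration in sixteenth notes: dotted crotchet = 6; dotted quaver rest = 3; semibreve tied to crotchet (semibreve + crotchet) = 20; crotchet = 4; dotted semibreve = 24; dotted semibreve rest = 24; semiquaver = 1.
Adding: 6 + 3 + 20 + 4 + 24 + 24 + 1 = 82.
82 ÷ 12 = 6 complete bars with 10 left over.

6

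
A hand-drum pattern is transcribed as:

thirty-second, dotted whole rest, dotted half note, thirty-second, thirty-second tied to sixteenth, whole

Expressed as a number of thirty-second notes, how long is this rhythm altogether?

Express everything in thirty-second notes: thirty-second = 1; dotted whole rest = 48; dotted half note = 24; thirty-second = 1; thirty-second tied to sixteenth (thirty-second + sixteenth) = 3; whole = 32.
Total: 1 + 48 + 24 + 1 + 3 + 32 = 109 thirty-second notes.

109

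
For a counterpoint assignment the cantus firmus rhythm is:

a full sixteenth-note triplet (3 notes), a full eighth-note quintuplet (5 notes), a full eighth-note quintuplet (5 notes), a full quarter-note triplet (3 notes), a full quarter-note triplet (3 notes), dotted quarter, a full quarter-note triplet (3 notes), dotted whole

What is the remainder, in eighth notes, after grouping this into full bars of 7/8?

One bar of 7/8 = 7 eighth notes.
Convert each value to eighth notes: a full sixteenth-note triplet (3 notes) (three triplet sixteenths span one eighth) = 1; a full eighth-note quintuplet (5 notes) (five quintuplet eighths span one half) = 4; a full eighth-note quintuplet (5 notes) (five quintuplet eighths span one half) = 4; a full quarter-note triplet (3 notes) (three triplet quarters span one half) = 4; a full quarter-note triplet (3 notes) (three triplet quarters span one half) = 4; dotted quarter = 3; a full quarter-note triplet (3 notes) (three triplet quarters span one half) = 4; dotted whole = 12.
Sum: 1 + 4 + 4 + 4 + 4 + 3 + 4 + 12 = 36.
36 ÷ 7 = 5 complete bars with 1 eighth note remaining.

1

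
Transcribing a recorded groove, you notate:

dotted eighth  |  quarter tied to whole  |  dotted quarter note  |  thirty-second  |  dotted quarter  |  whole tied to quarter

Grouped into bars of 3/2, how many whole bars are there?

2

One bar of 3/2 = 48 thirty-second notes.
In thirty-second notes: dotted eighth = 6; quarter tied to whole (quarter + whole) = 40; dotted quarter note = 12; thirty-second = 1; dotted quarter = 12; whole tied to quarter (whole + quarter) = 40.
Total: 6 + 40 + 12 + 1 + 12 + 40 = 111.
111 ÷ 48 = 2 complete bars with 15 left over.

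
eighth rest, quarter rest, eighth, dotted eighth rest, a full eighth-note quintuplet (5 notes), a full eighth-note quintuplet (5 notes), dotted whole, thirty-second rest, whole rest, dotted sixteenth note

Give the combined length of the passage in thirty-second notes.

Working in thirty-second notes: eighth rest = 4; quarter rest = 8; eighth = 4; dotted eighth rest = 6; a full eighth-note quintuplet (5 notes) (five quintuplet eighths span one half) = 16; a full eighth-note quintuplet (5 notes) (five quintuplet eighths span one half) = 16; dotted whole = 48; thirty-second rest = 1; whole rest = 32; dotted sixteenth note = 3.
Altogether 4 + 8 + 4 + 6 + 16 + 16 + 48 + 1 + 32 + 3 = 138 thirty-second notes.

138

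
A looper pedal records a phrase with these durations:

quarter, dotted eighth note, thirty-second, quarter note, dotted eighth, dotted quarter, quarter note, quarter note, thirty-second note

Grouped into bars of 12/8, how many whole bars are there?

1

One bar of 12/8 = 48 thirty-second notes.
Each duration in thirty-second notes: quarter = 8; dotted eighth note = 6; thirty-second = 1; quarter note = 8; dotted eighth = 6; dotted quarter = 12; quarter note = 8; quarter note = 8; thirty-second note = 1.
Sum: 8 + 6 + 1 + 8 + 6 + 12 + 8 + 8 + 1 = 58.
58 ÷ 48 = 1 complete bar with 10 left over.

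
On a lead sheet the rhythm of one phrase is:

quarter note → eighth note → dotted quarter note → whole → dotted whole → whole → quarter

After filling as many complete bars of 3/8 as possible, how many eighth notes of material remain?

One bar of 3/8 = 3 eighth notes.
Working in eighth notes: quarter note = 2; eighth note = 1; dotted quarter note = 3; whole = 8; dotted whole = 12; whole = 8; quarter = 2.
Total: 2 + 1 + 3 + 8 + 12 + 8 + 2 = 36.
36 ÷ 3 = 12 complete bars with 0 eighth notes remaining.

0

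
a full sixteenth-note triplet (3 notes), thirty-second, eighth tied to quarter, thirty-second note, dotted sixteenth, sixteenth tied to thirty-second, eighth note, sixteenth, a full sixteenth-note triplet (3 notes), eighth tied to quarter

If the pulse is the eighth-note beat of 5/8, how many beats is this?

One eighth-note beat = 4 thirty-second notes.
Each duration in thirty-second notes: a full sixteenth-note triplet (3 notes) (three triplet sixteenths span one eighth) = 4; thirty-second = 1; eighth tied to quarter (eighth + quarter) = 12; thirty-second note = 1; dotted sixteenth = 3; sixteenth tied to thirty-second (sixteenth + thirty-second) = 3; eighth note = 4; sixteenth = 2; a full sixteenth-note triplet (3 notes) (three triplet sixteenths span one eighth) = 4; eighth tied to quarter (eighth + quarter) = 12.
Total: 4 + 1 + 12 + 1 + 3 + 3 + 4 + 2 + 4 + 12 = 46.
46 ÷ 4 = 11.5 beats.

11.5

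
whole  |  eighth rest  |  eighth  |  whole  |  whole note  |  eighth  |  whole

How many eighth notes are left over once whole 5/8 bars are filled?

One bar of 5/8 = 5 eighth notes.
Express everything in eighth notes: whole = 8; eighth rest = 1; eighth = 1; whole = 8; whole note = 8; eighth = 1; whole = 8.
Sum: 8 + 1 + 1 + 8 + 8 + 1 + 8 = 35.
35 ÷ 5 = 7 complete bars with 0 eighth notes remaining.

0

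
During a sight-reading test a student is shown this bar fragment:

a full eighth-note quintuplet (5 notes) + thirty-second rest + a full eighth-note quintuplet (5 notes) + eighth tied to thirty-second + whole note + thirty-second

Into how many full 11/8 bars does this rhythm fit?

1

One bar of 11/8 = 44 thirty-second notes.
Express everything in thirty-second notes: a full eighth-note quintuplet (5 notes) (five quintuplet eighths span one half) = 16; thirty-second rest = 1; a full eighth-note quintuplet (5 notes) (five quintuplet eighths span one half) = 16; eighth tied to thirty-second (eighth + thirty-second) = 5; whole note = 32; thirty-second = 1.
Total: 16 + 1 + 16 + 5 + 32 + 1 = 71.
71 ÷ 44 = 1 complete bar with 27 left over.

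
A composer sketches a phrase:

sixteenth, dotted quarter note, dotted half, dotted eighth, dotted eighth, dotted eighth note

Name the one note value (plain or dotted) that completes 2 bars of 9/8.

half note

2 bars of 9/8 = 36 sixteenth notes.
In sixteenth notes: sixteenth = 1; dotted quarter note = 6; dotted half = 12; dotted eighth = 3; dotted eighth = 3; dotted eighth note = 3.
Sum: 1 + 6 + 12 + 3 + 3 + 3 = 28.
Remaining: 36 − 28 = 8 sixteenth notes, which is a half note.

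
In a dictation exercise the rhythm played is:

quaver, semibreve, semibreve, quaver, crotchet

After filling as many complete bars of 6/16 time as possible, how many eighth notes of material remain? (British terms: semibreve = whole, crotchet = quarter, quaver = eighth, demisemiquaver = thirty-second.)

One bar of 6/16 = 3 eighth notes.
Convert each value to eighth notes: quaver = 1; semibreve = 8; semibreve = 8; quaver = 1; crotchet = 2.
Sum: 1 + 8 + 8 + 1 + 2 = 20.
20 ÷ 3 = 6 complete bars with 2 eighth notes remaining.

2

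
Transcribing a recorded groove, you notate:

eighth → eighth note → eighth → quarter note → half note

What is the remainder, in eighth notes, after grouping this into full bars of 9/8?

One bar of 9/8 = 9 eighth notes.
Working in eighth notes: eighth = 1; eighth note = 1; eighth = 1; quarter note = 2; half note = 4.
Adding: 1 + 1 + 1 + 2 + 4 = 9.
9 ÷ 9 = 1 complete bar with 0 eighth notes remaining.

0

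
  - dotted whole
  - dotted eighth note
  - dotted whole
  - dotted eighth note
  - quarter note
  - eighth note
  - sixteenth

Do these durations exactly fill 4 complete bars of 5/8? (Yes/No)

One bar of 5/8 = 10 sixteenth notes, so 4 bars = 40.
Express everything in sixteenth notes: dotted whole = 24; dotted eighth note = 3; dotted whole = 24; dotted eighth note = 3; quarter note = 4; eighth note = 2; sixteenth = 1.
Altogether 24 + 3 + 24 + 3 + 4 + 2 + 1 = 61.
61 exceeds 40, so the answer is No.

No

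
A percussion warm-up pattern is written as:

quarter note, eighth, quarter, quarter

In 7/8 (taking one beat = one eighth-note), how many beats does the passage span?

7

One eighth-note beat = 2 sixteenth notes.
Working in sixteenth notes: quarter note = 4; eighth = 2; quarter = 4; quarter = 4.
Altogether 4 + 2 + 4 + 4 = 14.
14 ÷ 2 = 7 beats.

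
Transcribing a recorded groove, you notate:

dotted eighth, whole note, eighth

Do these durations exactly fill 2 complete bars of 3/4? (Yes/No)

No

One bar of 3/4 = 12 sixteenth notes, so 2 bars = 24.
Convert each value to sixteenth notes: dotted eighth = 3; whole note = 16; eighth = 2.
Adding: 3 + 16 + 2 = 21.
21 falls short of 24, so the answer is No.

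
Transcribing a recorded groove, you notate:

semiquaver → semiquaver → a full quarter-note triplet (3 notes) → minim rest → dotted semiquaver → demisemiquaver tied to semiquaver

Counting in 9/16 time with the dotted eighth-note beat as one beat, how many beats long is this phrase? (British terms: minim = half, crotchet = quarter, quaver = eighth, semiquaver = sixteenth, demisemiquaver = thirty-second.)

7

One dotted eighth-note beat = 6 thirty-second notes.
Convert each value to thirty-second notes: semiquaver = 2; semiquaver = 2; a full quarter-note triplet (3 notes) (three triplet quarters span one half) = 16; minim rest = 16; dotted semiquaver = 3; demisemiquaver tied to semiquaver (demisemiquaver + semiquaver) = 3.
Altogether 2 + 2 + 16 + 16 + 3 + 3 = 42.
42 ÷ 6 = 7 beats.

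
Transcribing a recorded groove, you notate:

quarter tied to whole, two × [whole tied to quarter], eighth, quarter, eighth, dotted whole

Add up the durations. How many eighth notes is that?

In eighth notes: quarter tied to whole (quarter + whole) = 10; whole tied to quarter (whole + quarter) = 10; whole tied to quarter (whole + quarter) = 10; eighth = 1; quarter = 2; eighth = 1; dotted whole = 12.
Sum: 10 + 10 + 10 + 1 + 2 + 1 + 12 = 46 eighth notes.

46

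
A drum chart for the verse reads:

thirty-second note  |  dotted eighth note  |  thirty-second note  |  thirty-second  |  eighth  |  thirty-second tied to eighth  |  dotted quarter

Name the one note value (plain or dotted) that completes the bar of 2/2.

sixteenth note

The bar of 2/2 = 32 thirty-second notes.
Each duration in thirty-second notes: thirty-second note = 1; dotted eighth note = 6; thirty-second note = 1; thirty-second = 1; eighth = 4; thirty-second tied to eighth (thirty-second + eighth) = 5; dotted quarter = 12.
Altogether 1 + 6 + 1 + 1 + 4 + 5 + 12 = 30.
Remaining: 32 − 30 = 2 thirty-second notes, which is a sixteenth note.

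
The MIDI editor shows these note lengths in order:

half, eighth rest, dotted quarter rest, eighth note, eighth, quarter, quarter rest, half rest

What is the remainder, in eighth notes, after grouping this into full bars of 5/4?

8

One bar of 5/4 = 10 eighth notes.
In eighth notes: half = 4; eighth rest = 1; dotted quarter rest = 3; eighth note = 1; eighth = 1; quarter = 2; quarter rest = 2; half rest = 4.
Sum: 4 + 1 + 3 + 1 + 1 + 2 + 2 + 4 = 18.
18 ÷ 10 = 1 complete bar with 8 eighth notes remaining.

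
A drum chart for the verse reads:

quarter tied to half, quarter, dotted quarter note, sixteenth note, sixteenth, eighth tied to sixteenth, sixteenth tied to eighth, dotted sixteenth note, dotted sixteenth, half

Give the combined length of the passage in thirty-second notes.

Convert each value to thirty-second notes: quarter tied to half (quarter + half) = 24; quarter = 8; dotted quarter note = 12; sixteenth note = 2; sixteenth = 2; eighth tied to sixteenth (eighth + sixteenth) = 6; sixteenth tied to eighth (sixteenth + eighth) = 6; dotted sixteenth note = 3; dotted sixteenth = 3; half = 16.
Altogether 24 + 8 + 12 + 2 + 2 + 6 + 6 + 3 + 3 + 16 = 82 thirty-second notes.

82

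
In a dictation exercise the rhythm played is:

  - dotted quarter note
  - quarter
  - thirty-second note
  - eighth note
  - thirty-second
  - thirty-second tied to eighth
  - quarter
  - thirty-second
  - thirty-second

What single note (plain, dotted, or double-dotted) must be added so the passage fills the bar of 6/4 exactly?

The bar of 6/4 = 48 thirty-second notes.
In thirty-second notes: dotted quarter note = 12; quarter = 8; thirty-second note = 1; eighth note = 4; thirty-second = 1; thirty-second tied to eighth (thirty-second + eighth) = 5; quarter = 8; thirty-second = 1; thirty-second = 1.
Total: 12 + 8 + 1 + 4 + 1 + 5 + 8 + 1 + 1 = 41.
Remaining: 48 − 41 = 7 thirty-second notes, which is a double-dotted eighth note.

double-dotted eighth note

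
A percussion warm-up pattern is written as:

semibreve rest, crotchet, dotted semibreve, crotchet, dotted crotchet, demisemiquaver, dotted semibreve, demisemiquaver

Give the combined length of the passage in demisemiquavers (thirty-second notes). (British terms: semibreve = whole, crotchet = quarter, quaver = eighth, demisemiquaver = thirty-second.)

158

Each duration in thirty-second notes: semibreve rest = 32; crotchet = 8; dotted semibreve = 48; crotchet = 8; dotted crotchet = 12; demisemiquaver = 1; dotted semibreve = 48; demisemiquaver = 1.
Adding: 32 + 8 + 48 + 8 + 12 + 1 + 48 + 1 = 158 thirty-second notes.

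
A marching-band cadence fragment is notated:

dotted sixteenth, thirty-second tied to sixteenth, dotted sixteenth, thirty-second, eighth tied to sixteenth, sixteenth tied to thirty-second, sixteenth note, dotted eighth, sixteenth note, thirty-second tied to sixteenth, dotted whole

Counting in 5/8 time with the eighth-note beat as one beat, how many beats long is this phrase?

20

One eighth-note beat = 4 thirty-second notes.
In thirty-second notes: dotted sixteenth = 3; thirty-second tied to sixteenth (thirty-second + sixteenth) = 3; dotted sixteenth = 3; thirty-second = 1; eighth tied to sixteenth (eighth + sixteenth) = 6; sixteenth tied to thirty-second (sixteenth + thirty-second) = 3; sixteenth note = 2; dotted eighth = 6; sixteenth note = 2; thirty-second tied to sixteenth (thirty-second + sixteenth) = 3; dotted whole = 48.
Altogether 3 + 3 + 3 + 1 + 6 + 3 + 2 + 6 + 2 + 3 + 48 = 80.
80 ÷ 4 = 20 beats.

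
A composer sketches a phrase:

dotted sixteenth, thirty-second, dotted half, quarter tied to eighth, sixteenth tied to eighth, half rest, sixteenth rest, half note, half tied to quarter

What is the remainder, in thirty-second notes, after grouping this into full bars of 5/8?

One bar of 5/8 = 20 thirty-second notes.
Express everything in thirty-second notes: dotted sixteenth = 3; thirty-second = 1; dotted half = 24; quarter tied to eighth (quarter + eighth) = 12; sixteenth tied to eighth (sixteenth + eighth) = 6; half rest = 16; sixteenth rest = 2; half note = 16; half tied to quarter (half + quarter) = 24.
Total: 3 + 1 + 24 + 12 + 6 + 16 + 2 + 16 + 24 = 104.
104 ÷ 20 = 5 complete bars with 4 thirty-second notes remaining.

4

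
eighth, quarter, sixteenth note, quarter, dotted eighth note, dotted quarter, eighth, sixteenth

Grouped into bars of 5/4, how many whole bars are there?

One bar of 5/4 = 20 sixteenth notes.
Convert each value to sixteenth notes: eighth = 2; quarter = 4; sixteenth note = 1; quarter = 4; dotted eighth note = 3; dotted quarter = 6; eighth = 2; sixteenth = 1.
Total: 2 + 4 + 1 + 4 + 3 + 6 + 2 + 1 = 23.
23 ÷ 20 = 1 complete bar with 3 left over.

1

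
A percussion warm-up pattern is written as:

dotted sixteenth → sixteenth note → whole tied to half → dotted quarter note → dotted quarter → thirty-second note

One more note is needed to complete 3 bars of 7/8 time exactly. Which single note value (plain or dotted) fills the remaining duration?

dotted eighth note

3 bars of 7/8 = 84 thirty-second notes.
In thirty-second notes: dotted sixteenth = 3; sixteenth note = 2; whole tied to half (whole + half) = 48; dotted quarter note = 12; dotted quarter = 12; thirty-second note = 1.
Sum: 3 + 2 + 48 + 12 + 12 + 1 = 78.
Remaining: 84 − 78 = 6 thirty-second notes, which is a dotted eighth note.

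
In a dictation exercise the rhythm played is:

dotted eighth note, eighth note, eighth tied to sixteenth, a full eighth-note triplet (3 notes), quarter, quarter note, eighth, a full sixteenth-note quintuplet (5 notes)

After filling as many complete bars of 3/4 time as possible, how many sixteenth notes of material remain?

2

One bar of 3/4 = 12 sixteenth notes.
Convert each value to sixteenth notes: dotted eighth note = 3; eighth note = 2; eighth tied to sixteenth (eighth + sixteenth) = 3; a full eighth-note triplet (3 notes) (three triplet eighths span one quarter) = 4; quarter = 4; quarter note = 4; eighth = 2; a full sixteenth-note quintuplet (5 notes) (five quintuplet sixteenths span one quarter) = 4.
Adding: 3 + 2 + 3 + 4 + 4 + 4 + 2 + 4 = 26.
26 ÷ 12 = 2 complete bars with 2 sixteenth notes remaining.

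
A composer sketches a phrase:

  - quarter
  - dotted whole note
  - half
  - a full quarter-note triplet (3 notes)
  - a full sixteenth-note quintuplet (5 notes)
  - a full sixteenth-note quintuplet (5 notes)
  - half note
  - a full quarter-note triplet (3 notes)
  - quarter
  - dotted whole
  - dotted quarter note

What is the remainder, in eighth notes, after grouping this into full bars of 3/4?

One bar of 3/4 = 6 eighth notes.
Working in eighth notes: quarter = 2; dotted whole note = 12; half = 4; a full quarter-note triplet (3 notes) (three triplet quarters span one half) = 4; a full sixteenth-note quintuplet (5 notes) (five quintuplet sixteenths span one quarter) = 2; a full sixteenth-note quintuplet (5 notes) (five quintuplet sixteenths span one quarter) = 2; half note = 4; a full quarter-note triplet (3 notes) (three triplet quarters span one half) = 4; quarter = 2; dotted whole = 12; dotted quarter note = 3.
Adding: 2 + 12 + 4 + 4 + 2 + 2 + 4 + 4 + 2 + 12 + 3 = 51.
51 ÷ 6 = 8 complete bars with 3 eighth notes remaining.

3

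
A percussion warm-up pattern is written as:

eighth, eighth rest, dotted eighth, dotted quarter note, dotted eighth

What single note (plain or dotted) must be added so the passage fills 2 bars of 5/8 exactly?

2 bars of 5/8 = 20 sixteenth notes.
Each duration in sixteenth notes: eighth = 2; eighth rest = 2; dotted eighth = 3; dotted quarter note = 6; dotted eighth = 3.
Total: 2 + 2 + 3 + 6 + 3 = 16.
Remaining: 20 − 16 = 4 sixteenth notes, which is a quarter note.

quarter note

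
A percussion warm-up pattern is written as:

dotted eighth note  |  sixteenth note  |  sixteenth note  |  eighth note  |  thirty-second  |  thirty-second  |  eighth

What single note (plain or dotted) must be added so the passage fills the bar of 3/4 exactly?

eighth note

The bar of 3/4 = 24 thirty-second notes.
Each duration in thirty-second notes: dotted eighth note = 6; sixteenth note = 2; sixteenth note = 2; eighth note = 4; thirty-second = 1; thirty-second = 1; eighth = 4.
Sum: 6 + 2 + 2 + 4 + 1 + 1 + 4 = 20.
Remaining: 24 − 20 = 4 thirty-second notes, which is a eighth note.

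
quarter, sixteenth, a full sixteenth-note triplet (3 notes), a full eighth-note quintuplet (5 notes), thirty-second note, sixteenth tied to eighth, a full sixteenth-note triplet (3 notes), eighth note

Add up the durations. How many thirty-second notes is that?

45

Convert each value to thirty-second notes: quarter = 8; sixteenth = 2; a full sixteenth-note triplet (3 notes) (three triplet sixteenths span one eighth) = 4; a full eighth-note quintuplet (5 notes) (five quintuplet eighths span one half) = 16; thirty-second note = 1; sixteenth tied to eighth (sixteenth + eighth) = 6; a full sixteenth-note triplet (3 notes) (three triplet sixteenths span one eighth) = 4; eighth note = 4.
Total: 8 + 2 + 4 + 16 + 1 + 6 + 4 + 4 = 45 thirty-second notes.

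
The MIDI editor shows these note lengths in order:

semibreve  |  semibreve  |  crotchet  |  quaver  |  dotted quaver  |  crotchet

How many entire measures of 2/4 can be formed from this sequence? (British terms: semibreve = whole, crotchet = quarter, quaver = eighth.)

5

One bar of 2/4 = 8 sixteenth notes.
In sixteenth notes: semibreve = 16; semibreve = 16; crotchet = 4; quaver = 2; dotted quaver = 3; crotchet = 4.
Adding: 16 + 16 + 4 + 2 + 3 + 4 = 45.
45 ÷ 8 = 5 complete bars with 5 left over.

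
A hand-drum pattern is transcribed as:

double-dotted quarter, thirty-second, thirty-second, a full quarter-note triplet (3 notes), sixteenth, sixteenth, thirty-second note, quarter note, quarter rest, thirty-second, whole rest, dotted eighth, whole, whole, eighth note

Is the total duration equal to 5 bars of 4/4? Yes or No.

One bar of 4/4 = 32 thirty-second notes, so 5 bars = 160.
In thirty-second notes: double-dotted quarter = 14; thirty-second = 1; thirty-second = 1; a full quarter-note triplet (3 notes) (three triplet quarters span one half) = 16; sixteenth = 2; sixteenth = 2; thirty-second note = 1; quarter note = 8; quarter rest = 8; thirty-second = 1; whole rest = 32; dotted eighth = 6; whole = 32; whole = 32; eighth note = 4.
Sum: 14 + 1 + 1 + 16 + 2 + 2 + 1 + 8 + 8 + 1 + 32 + 6 + 32 + 32 + 4 = 160.
160 equals 160, so the answer is Yes.

Yes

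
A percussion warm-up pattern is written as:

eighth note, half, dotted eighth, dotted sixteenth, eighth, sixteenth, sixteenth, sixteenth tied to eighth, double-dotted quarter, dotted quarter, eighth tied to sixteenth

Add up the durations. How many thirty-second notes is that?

75

Working in thirty-second notes: eighth note = 4; half = 16; dotted eighth = 6; dotted sixteenth = 3; eighth = 4; sixteenth = 2; sixteenth = 2; sixteenth tied to eighth (sixteenth + eighth) = 6; double-dotted quarter = 14; dotted quarter = 12; eighth tied to sixteenth (eighth + sixteenth) = 6.
Sum: 4 + 16 + 6 + 3 + 4 + 2 + 2 + 6 + 14 + 12 + 6 = 75 thirty-second notes.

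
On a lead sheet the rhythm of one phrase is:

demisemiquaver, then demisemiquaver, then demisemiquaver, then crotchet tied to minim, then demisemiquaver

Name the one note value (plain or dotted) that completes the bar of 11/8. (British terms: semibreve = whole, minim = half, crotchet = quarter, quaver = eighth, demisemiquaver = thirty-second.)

The bar of 11/8 = 44 thirty-second notes.
Working in thirty-second notes: demisemiquaver = 1; demisemiquaver = 1; demisemiquaver = 1; crotchet tied to minim (crotchet + minim) = 24; demisemiquaver = 1.
Altogether 1 + 1 + 1 + 24 + 1 = 28.
Remaining: 44 − 28 = 16 thirty-second notes, which is a half note.

half note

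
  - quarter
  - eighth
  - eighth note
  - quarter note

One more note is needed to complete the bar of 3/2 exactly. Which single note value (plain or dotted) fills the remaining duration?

dotted half note

The bar of 3/2 = 12 eighth notes.
In eighth notes: quarter = 2; eighth = 1; eighth note = 1; quarter note = 2.
Adding: 2 + 1 + 1 + 2 = 6.
Remaining: 12 − 6 = 6 eighth notes, which is a dotted half note.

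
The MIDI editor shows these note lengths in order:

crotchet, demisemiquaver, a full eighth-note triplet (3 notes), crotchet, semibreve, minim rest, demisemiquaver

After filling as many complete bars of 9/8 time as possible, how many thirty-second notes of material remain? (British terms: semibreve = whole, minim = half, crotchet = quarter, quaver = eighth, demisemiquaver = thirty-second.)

One bar of 9/8 = 36 thirty-second notes.
Express everything in thirty-second notes: crotchet = 8; demisemiquaver = 1; a full eighth-note triplet (3 notes) (three triplet eighths span one quarter) = 8; crotchet = 8; semibreve = 32; minim rest = 16; demisemiquaver = 1.
Adding: 8 + 1 + 8 + 8 + 32 + 16 + 1 = 74.
74 ÷ 36 = 2 complete bars with 2 thirty-second notes remaining.

2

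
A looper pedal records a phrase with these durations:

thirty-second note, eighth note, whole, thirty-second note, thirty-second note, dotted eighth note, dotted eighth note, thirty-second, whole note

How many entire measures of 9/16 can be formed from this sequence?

One bar of 9/16 = 18 thirty-second notes.
Convert each value to thirty-second notes: thirty-second note = 1; eighth note = 4; whole = 32; thirty-second note = 1; thirty-second note = 1; dotted eighth note = 6; dotted eighth note = 6; thirty-second = 1; whole note = 32.
Total: 1 + 4 + 32 + 1 + 1 + 6 + 6 + 1 + 32 = 84.
84 ÷ 18 = 4 complete bars with 12 left over.

4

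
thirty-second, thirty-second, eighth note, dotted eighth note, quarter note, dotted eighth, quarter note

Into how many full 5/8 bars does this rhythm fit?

One bar of 5/8 = 20 thirty-second notes.
In thirty-second notes: thirty-second = 1; thirty-second = 1; eighth note = 4; dotted eighth note = 6; quarter note = 8; dotted eighth = 6; quarter note = 8.
Adding: 1 + 1 + 4 + 6 + 8 + 6 + 8 = 34.
34 ÷ 20 = 1 complete bar with 14 left over.

1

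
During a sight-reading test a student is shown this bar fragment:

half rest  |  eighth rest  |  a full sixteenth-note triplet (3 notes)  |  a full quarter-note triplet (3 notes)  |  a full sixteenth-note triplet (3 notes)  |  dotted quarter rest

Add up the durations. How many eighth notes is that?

14

Express everything in eighth notes: half rest = 4; eighth rest = 1; a full sixteenth-note triplet (3 notes) (three triplet sixteenths span one eighth) = 1; a full quarter-note triplet (3 notes) (three triplet quarters span one half) = 4; a full sixteenth-note triplet (3 notes) (three triplet sixteenths span one eighth) = 1; dotted quarter rest = 3.
Sum: 4 + 1 + 1 + 4 + 1 + 3 = 14 eighth notes.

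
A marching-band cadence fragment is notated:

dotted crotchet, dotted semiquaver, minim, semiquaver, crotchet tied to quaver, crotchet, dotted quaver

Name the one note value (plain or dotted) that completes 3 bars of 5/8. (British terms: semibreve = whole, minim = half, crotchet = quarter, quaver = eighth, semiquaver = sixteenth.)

3 bars of 5/8 = 60 thirty-second notes.
Working in thirty-second notes: dotted crotchet = 12; dotted semiquaver = 3; minim = 16; semiquaver = 2; crotchet tied to quaver (crotchet + quaver) = 12; crotchet = 8; dotted quaver = 6.
Altogether 12 + 3 + 16 + 2 + 12 + 8 + 6 = 59.
Remaining: 60 − 59 = 1 thirty-second note, which is a thirty-second note.

thirty-second note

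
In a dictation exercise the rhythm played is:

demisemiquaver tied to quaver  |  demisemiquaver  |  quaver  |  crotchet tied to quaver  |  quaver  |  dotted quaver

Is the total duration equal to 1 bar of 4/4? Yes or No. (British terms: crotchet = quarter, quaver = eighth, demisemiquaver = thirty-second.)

One bar of 4/4 = 32 thirty-second notes.
Express everything in thirty-second notes: demisemiquaver tied to quaver (demisemiquaver + quaver) = 5; demisemiquaver = 1; quaver = 4; crotchet tied to quaver (crotchet + quaver) = 12; quaver = 4; dotted quaver = 6.
Altogether 5 + 1 + 4 + 12 + 4 + 6 = 32.
32 equals 32, so the answer is Yes.

Yes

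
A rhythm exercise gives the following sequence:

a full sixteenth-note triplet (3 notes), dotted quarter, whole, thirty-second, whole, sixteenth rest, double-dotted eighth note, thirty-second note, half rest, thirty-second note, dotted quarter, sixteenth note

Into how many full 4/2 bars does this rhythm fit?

1

One bar of 4/2 = 64 thirty-second notes.
Convert each value to thirty-second notes: a full sixteenth-note triplet (3 notes) (three triplet sixteenths span one eighth) = 4; dotted quarter = 12; whole = 32; thirty-second = 1; whole = 32; sixteenth rest = 2; double-dotted eighth note = 7; thirty-second note = 1; half rest = 16; thirty-second note = 1; dotted quarter = 12; sixteenth note = 2.
Altogether 4 + 12 + 32 + 1 + 32 + 2 + 7 + 1 + 16 + 1 + 12 + 2 = 122.
122 ÷ 64 = 1 complete bar with 58 left over.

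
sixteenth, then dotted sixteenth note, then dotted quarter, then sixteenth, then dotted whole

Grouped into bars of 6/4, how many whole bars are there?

One bar of 6/4 = 48 thirty-second notes.
Convert each value to thirty-second notes: sixteenth = 2; dotted sixteenth note = 3; dotted quarter = 12; sixteenth = 2; dotted whole = 48.
Total: 2 + 3 + 12 + 2 + 48 = 67.
67 ÷ 48 = 1 complete bar with 19 left over.

1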